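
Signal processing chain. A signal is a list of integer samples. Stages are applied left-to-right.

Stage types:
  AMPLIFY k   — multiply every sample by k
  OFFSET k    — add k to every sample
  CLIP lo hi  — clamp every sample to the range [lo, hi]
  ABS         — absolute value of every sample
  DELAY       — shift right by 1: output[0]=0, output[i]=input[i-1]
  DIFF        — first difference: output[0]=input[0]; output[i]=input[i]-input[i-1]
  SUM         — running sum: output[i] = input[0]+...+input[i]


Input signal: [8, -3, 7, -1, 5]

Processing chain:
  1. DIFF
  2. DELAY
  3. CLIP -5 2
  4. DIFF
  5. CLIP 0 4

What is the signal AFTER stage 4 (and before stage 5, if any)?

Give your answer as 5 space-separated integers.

Answer: 0 2 -7 7 -7

Derivation:
Input: [8, -3, 7, -1, 5]
Stage 1 (DIFF): s[0]=8, -3-8=-11, 7--3=10, -1-7=-8, 5--1=6 -> [8, -11, 10, -8, 6]
Stage 2 (DELAY): [0, 8, -11, 10, -8] = [0, 8, -11, 10, -8] -> [0, 8, -11, 10, -8]
Stage 3 (CLIP -5 2): clip(0,-5,2)=0, clip(8,-5,2)=2, clip(-11,-5,2)=-5, clip(10,-5,2)=2, clip(-8,-5,2)=-5 -> [0, 2, -5, 2, -5]
Stage 4 (DIFF): s[0]=0, 2-0=2, -5-2=-7, 2--5=7, -5-2=-7 -> [0, 2, -7, 7, -7]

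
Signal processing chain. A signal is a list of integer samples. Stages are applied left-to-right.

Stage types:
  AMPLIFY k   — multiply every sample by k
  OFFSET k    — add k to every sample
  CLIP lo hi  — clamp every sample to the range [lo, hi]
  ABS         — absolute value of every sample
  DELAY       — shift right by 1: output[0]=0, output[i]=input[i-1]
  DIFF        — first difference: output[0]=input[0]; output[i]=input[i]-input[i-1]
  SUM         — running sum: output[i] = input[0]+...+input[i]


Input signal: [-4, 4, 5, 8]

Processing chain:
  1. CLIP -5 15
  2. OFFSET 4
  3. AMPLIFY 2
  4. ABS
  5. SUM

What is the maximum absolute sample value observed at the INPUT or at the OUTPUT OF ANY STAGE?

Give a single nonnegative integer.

Answer: 58

Derivation:
Input: [-4, 4, 5, 8] (max |s|=8)
Stage 1 (CLIP -5 15): clip(-4,-5,15)=-4, clip(4,-5,15)=4, clip(5,-5,15)=5, clip(8,-5,15)=8 -> [-4, 4, 5, 8] (max |s|=8)
Stage 2 (OFFSET 4): -4+4=0, 4+4=8, 5+4=9, 8+4=12 -> [0, 8, 9, 12] (max |s|=12)
Stage 3 (AMPLIFY 2): 0*2=0, 8*2=16, 9*2=18, 12*2=24 -> [0, 16, 18, 24] (max |s|=24)
Stage 4 (ABS): |0|=0, |16|=16, |18|=18, |24|=24 -> [0, 16, 18, 24] (max |s|=24)
Stage 5 (SUM): sum[0..0]=0, sum[0..1]=16, sum[0..2]=34, sum[0..3]=58 -> [0, 16, 34, 58] (max |s|=58)
Overall max amplitude: 58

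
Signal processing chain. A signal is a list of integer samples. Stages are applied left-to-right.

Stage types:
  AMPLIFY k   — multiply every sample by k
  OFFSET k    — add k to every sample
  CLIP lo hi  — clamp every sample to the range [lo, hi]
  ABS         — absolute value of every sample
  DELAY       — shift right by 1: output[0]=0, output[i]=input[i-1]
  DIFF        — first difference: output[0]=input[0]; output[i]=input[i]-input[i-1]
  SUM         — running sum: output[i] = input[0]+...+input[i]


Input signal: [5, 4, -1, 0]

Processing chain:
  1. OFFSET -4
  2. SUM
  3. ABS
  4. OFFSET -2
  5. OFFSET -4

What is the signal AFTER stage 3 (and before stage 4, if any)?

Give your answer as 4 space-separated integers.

Input: [5, 4, -1, 0]
Stage 1 (OFFSET -4): 5+-4=1, 4+-4=0, -1+-4=-5, 0+-4=-4 -> [1, 0, -5, -4]
Stage 2 (SUM): sum[0..0]=1, sum[0..1]=1, sum[0..2]=-4, sum[0..3]=-8 -> [1, 1, -4, -8]
Stage 3 (ABS): |1|=1, |1|=1, |-4|=4, |-8|=8 -> [1, 1, 4, 8]

Answer: 1 1 4 8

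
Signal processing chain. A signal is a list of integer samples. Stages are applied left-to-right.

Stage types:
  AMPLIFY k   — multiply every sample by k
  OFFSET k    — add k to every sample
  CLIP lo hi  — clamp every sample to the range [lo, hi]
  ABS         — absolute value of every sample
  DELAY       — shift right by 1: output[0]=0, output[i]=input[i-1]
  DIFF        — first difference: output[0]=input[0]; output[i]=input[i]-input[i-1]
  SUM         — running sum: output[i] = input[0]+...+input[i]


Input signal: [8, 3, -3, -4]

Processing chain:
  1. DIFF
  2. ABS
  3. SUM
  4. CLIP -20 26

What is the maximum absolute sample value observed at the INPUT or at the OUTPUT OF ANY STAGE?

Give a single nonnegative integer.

Input: [8, 3, -3, -4] (max |s|=8)
Stage 1 (DIFF): s[0]=8, 3-8=-5, -3-3=-6, -4--3=-1 -> [8, -5, -6, -1] (max |s|=8)
Stage 2 (ABS): |8|=8, |-5|=5, |-6|=6, |-1|=1 -> [8, 5, 6, 1] (max |s|=8)
Stage 3 (SUM): sum[0..0]=8, sum[0..1]=13, sum[0..2]=19, sum[0..3]=20 -> [8, 13, 19, 20] (max |s|=20)
Stage 4 (CLIP -20 26): clip(8,-20,26)=8, clip(13,-20,26)=13, clip(19,-20,26)=19, clip(20,-20,26)=20 -> [8, 13, 19, 20] (max |s|=20)
Overall max amplitude: 20

Answer: 20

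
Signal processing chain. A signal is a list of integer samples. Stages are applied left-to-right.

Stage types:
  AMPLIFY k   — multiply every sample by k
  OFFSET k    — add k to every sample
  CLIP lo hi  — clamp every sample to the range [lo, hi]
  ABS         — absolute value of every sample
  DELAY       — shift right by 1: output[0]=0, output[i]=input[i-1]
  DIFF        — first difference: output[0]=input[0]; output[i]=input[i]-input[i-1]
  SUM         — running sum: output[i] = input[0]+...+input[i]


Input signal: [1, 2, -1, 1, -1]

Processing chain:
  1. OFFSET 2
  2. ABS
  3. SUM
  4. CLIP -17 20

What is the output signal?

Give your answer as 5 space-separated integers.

Input: [1, 2, -1, 1, -1]
Stage 1 (OFFSET 2): 1+2=3, 2+2=4, -1+2=1, 1+2=3, -1+2=1 -> [3, 4, 1, 3, 1]
Stage 2 (ABS): |3|=3, |4|=4, |1|=1, |3|=3, |1|=1 -> [3, 4, 1, 3, 1]
Stage 3 (SUM): sum[0..0]=3, sum[0..1]=7, sum[0..2]=8, sum[0..3]=11, sum[0..4]=12 -> [3, 7, 8, 11, 12]
Stage 4 (CLIP -17 20): clip(3,-17,20)=3, clip(7,-17,20)=7, clip(8,-17,20)=8, clip(11,-17,20)=11, clip(12,-17,20)=12 -> [3, 7, 8, 11, 12]

Answer: 3 7 8 11 12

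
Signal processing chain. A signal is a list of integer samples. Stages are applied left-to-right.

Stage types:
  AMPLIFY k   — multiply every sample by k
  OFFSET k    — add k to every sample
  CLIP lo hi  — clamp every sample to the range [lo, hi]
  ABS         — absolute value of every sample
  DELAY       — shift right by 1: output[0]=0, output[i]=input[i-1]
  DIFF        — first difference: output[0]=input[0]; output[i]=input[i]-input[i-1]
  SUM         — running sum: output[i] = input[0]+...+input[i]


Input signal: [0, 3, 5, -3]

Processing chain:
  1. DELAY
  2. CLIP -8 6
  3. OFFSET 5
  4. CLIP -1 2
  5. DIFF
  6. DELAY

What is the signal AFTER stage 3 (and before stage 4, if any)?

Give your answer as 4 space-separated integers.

Answer: 5 5 8 10

Derivation:
Input: [0, 3, 5, -3]
Stage 1 (DELAY): [0, 0, 3, 5] = [0, 0, 3, 5] -> [0, 0, 3, 5]
Stage 2 (CLIP -8 6): clip(0,-8,6)=0, clip(0,-8,6)=0, clip(3,-8,6)=3, clip(5,-8,6)=5 -> [0, 0, 3, 5]
Stage 3 (OFFSET 5): 0+5=5, 0+5=5, 3+5=8, 5+5=10 -> [5, 5, 8, 10]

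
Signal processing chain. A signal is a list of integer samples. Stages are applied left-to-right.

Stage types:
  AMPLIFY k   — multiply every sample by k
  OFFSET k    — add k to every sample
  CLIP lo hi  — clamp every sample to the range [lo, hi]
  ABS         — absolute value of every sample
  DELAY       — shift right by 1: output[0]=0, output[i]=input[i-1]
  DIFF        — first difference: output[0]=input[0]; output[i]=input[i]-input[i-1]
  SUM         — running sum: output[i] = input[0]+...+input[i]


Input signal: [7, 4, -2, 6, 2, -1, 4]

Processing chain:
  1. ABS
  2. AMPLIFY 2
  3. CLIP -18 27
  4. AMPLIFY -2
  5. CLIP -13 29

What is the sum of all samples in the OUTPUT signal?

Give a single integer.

Answer: -72

Derivation:
Input: [7, 4, -2, 6, 2, -1, 4]
Stage 1 (ABS): |7|=7, |4|=4, |-2|=2, |6|=6, |2|=2, |-1|=1, |4|=4 -> [7, 4, 2, 6, 2, 1, 4]
Stage 2 (AMPLIFY 2): 7*2=14, 4*2=8, 2*2=4, 6*2=12, 2*2=4, 1*2=2, 4*2=8 -> [14, 8, 4, 12, 4, 2, 8]
Stage 3 (CLIP -18 27): clip(14,-18,27)=14, clip(8,-18,27)=8, clip(4,-18,27)=4, clip(12,-18,27)=12, clip(4,-18,27)=4, clip(2,-18,27)=2, clip(8,-18,27)=8 -> [14, 8, 4, 12, 4, 2, 8]
Stage 4 (AMPLIFY -2): 14*-2=-28, 8*-2=-16, 4*-2=-8, 12*-2=-24, 4*-2=-8, 2*-2=-4, 8*-2=-16 -> [-28, -16, -8, -24, -8, -4, -16]
Stage 5 (CLIP -13 29): clip(-28,-13,29)=-13, clip(-16,-13,29)=-13, clip(-8,-13,29)=-8, clip(-24,-13,29)=-13, clip(-8,-13,29)=-8, clip(-4,-13,29)=-4, clip(-16,-13,29)=-13 -> [-13, -13, -8, -13, -8, -4, -13]
Output sum: -72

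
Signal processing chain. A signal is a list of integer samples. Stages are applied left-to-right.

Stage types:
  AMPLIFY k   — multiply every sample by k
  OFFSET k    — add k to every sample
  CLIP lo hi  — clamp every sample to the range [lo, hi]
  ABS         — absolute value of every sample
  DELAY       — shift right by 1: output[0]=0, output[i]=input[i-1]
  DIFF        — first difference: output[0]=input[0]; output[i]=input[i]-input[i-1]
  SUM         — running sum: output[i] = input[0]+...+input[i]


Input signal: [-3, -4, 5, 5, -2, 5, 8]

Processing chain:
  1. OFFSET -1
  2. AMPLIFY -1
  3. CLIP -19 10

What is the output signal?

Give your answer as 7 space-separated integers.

Input: [-3, -4, 5, 5, -2, 5, 8]
Stage 1 (OFFSET -1): -3+-1=-4, -4+-1=-5, 5+-1=4, 5+-1=4, -2+-1=-3, 5+-1=4, 8+-1=7 -> [-4, -5, 4, 4, -3, 4, 7]
Stage 2 (AMPLIFY -1): -4*-1=4, -5*-1=5, 4*-1=-4, 4*-1=-4, -3*-1=3, 4*-1=-4, 7*-1=-7 -> [4, 5, -4, -4, 3, -4, -7]
Stage 3 (CLIP -19 10): clip(4,-19,10)=4, clip(5,-19,10)=5, clip(-4,-19,10)=-4, clip(-4,-19,10)=-4, clip(3,-19,10)=3, clip(-4,-19,10)=-4, clip(-7,-19,10)=-7 -> [4, 5, -4, -4, 3, -4, -7]

Answer: 4 5 -4 -4 3 -4 -7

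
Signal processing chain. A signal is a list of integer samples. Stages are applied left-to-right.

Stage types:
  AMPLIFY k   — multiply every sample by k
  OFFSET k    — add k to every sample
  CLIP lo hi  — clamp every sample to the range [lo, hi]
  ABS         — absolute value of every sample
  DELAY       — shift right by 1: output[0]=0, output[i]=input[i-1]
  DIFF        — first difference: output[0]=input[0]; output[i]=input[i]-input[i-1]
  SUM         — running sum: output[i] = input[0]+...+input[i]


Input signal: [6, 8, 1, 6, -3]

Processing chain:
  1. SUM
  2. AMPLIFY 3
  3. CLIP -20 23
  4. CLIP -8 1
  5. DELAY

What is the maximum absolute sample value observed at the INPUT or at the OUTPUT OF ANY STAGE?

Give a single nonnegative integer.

Answer: 63

Derivation:
Input: [6, 8, 1, 6, -3] (max |s|=8)
Stage 1 (SUM): sum[0..0]=6, sum[0..1]=14, sum[0..2]=15, sum[0..3]=21, sum[0..4]=18 -> [6, 14, 15, 21, 18] (max |s|=21)
Stage 2 (AMPLIFY 3): 6*3=18, 14*3=42, 15*3=45, 21*3=63, 18*3=54 -> [18, 42, 45, 63, 54] (max |s|=63)
Stage 3 (CLIP -20 23): clip(18,-20,23)=18, clip(42,-20,23)=23, clip(45,-20,23)=23, clip(63,-20,23)=23, clip(54,-20,23)=23 -> [18, 23, 23, 23, 23] (max |s|=23)
Stage 4 (CLIP -8 1): clip(18,-8,1)=1, clip(23,-8,1)=1, clip(23,-8,1)=1, clip(23,-8,1)=1, clip(23,-8,1)=1 -> [1, 1, 1, 1, 1] (max |s|=1)
Stage 5 (DELAY): [0, 1, 1, 1, 1] = [0, 1, 1, 1, 1] -> [0, 1, 1, 1, 1] (max |s|=1)
Overall max amplitude: 63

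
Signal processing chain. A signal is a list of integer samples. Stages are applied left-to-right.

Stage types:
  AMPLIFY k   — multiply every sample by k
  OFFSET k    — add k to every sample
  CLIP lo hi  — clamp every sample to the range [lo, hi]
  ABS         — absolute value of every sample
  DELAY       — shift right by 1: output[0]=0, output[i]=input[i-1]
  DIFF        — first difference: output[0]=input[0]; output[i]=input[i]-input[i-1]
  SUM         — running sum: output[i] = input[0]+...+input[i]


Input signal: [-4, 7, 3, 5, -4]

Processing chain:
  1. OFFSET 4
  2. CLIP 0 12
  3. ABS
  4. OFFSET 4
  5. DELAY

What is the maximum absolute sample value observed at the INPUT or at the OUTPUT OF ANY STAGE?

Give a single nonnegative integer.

Input: [-4, 7, 3, 5, -4] (max |s|=7)
Stage 1 (OFFSET 4): -4+4=0, 7+4=11, 3+4=7, 5+4=9, -4+4=0 -> [0, 11, 7, 9, 0] (max |s|=11)
Stage 2 (CLIP 0 12): clip(0,0,12)=0, clip(11,0,12)=11, clip(7,0,12)=7, clip(9,0,12)=9, clip(0,0,12)=0 -> [0, 11, 7, 9, 0] (max |s|=11)
Stage 3 (ABS): |0|=0, |11|=11, |7|=7, |9|=9, |0|=0 -> [0, 11, 7, 9, 0] (max |s|=11)
Stage 4 (OFFSET 4): 0+4=4, 11+4=15, 7+4=11, 9+4=13, 0+4=4 -> [4, 15, 11, 13, 4] (max |s|=15)
Stage 5 (DELAY): [0, 4, 15, 11, 13] = [0, 4, 15, 11, 13] -> [0, 4, 15, 11, 13] (max |s|=15)
Overall max amplitude: 15

Answer: 15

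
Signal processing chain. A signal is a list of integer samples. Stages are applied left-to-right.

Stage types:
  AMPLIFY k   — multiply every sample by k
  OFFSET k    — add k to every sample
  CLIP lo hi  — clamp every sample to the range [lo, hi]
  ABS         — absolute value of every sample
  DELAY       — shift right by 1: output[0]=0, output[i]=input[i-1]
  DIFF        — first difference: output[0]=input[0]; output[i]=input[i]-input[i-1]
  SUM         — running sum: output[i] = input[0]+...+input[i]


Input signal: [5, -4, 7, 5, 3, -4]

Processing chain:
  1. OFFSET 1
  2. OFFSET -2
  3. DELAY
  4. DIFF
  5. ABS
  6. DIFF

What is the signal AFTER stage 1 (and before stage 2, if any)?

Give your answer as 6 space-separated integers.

Answer: 6 -3 8 6 4 -3

Derivation:
Input: [5, -4, 7, 5, 3, -4]
Stage 1 (OFFSET 1): 5+1=6, -4+1=-3, 7+1=8, 5+1=6, 3+1=4, -4+1=-3 -> [6, -3, 8, 6, 4, -3]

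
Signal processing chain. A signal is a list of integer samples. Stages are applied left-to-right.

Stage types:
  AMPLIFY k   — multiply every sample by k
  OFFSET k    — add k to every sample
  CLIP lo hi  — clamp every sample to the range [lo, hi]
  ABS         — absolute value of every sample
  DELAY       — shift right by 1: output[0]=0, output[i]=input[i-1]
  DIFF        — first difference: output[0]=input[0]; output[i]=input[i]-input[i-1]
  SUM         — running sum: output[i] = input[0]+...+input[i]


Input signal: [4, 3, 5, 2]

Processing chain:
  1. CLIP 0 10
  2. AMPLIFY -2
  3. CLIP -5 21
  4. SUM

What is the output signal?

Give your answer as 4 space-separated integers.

Answer: -5 -10 -15 -19

Derivation:
Input: [4, 3, 5, 2]
Stage 1 (CLIP 0 10): clip(4,0,10)=4, clip(3,0,10)=3, clip(5,0,10)=5, clip(2,0,10)=2 -> [4, 3, 5, 2]
Stage 2 (AMPLIFY -2): 4*-2=-8, 3*-2=-6, 5*-2=-10, 2*-2=-4 -> [-8, -6, -10, -4]
Stage 3 (CLIP -5 21): clip(-8,-5,21)=-5, clip(-6,-5,21)=-5, clip(-10,-5,21)=-5, clip(-4,-5,21)=-4 -> [-5, -5, -5, -4]
Stage 4 (SUM): sum[0..0]=-5, sum[0..1]=-10, sum[0..2]=-15, sum[0..3]=-19 -> [-5, -10, -15, -19]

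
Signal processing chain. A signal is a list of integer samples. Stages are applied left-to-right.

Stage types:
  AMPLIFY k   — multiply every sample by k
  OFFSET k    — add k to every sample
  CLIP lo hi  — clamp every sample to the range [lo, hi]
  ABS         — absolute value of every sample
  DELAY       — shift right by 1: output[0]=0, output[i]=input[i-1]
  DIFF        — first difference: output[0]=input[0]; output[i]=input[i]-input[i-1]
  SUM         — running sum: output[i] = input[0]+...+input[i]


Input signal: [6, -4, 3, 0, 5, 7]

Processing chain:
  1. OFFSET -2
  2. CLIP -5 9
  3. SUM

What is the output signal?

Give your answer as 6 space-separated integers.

Input: [6, -4, 3, 0, 5, 7]
Stage 1 (OFFSET -2): 6+-2=4, -4+-2=-6, 3+-2=1, 0+-2=-2, 5+-2=3, 7+-2=5 -> [4, -6, 1, -2, 3, 5]
Stage 2 (CLIP -5 9): clip(4,-5,9)=4, clip(-6,-5,9)=-5, clip(1,-5,9)=1, clip(-2,-5,9)=-2, clip(3,-5,9)=3, clip(5,-5,9)=5 -> [4, -5, 1, -2, 3, 5]
Stage 3 (SUM): sum[0..0]=4, sum[0..1]=-1, sum[0..2]=0, sum[0..3]=-2, sum[0..4]=1, sum[0..5]=6 -> [4, -1, 0, -2, 1, 6]

Answer: 4 -1 0 -2 1 6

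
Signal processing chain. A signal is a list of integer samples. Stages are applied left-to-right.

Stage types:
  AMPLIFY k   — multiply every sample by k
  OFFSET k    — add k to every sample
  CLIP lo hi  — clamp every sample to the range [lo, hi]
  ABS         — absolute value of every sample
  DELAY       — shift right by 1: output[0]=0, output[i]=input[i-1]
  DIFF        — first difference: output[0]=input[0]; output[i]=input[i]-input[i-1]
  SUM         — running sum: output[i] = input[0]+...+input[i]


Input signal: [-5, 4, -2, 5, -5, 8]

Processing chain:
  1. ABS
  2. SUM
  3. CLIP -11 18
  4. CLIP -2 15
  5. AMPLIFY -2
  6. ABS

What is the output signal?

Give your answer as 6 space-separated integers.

Answer: 10 18 22 30 30 30

Derivation:
Input: [-5, 4, -2, 5, -5, 8]
Stage 1 (ABS): |-5|=5, |4|=4, |-2|=2, |5|=5, |-5|=5, |8|=8 -> [5, 4, 2, 5, 5, 8]
Stage 2 (SUM): sum[0..0]=5, sum[0..1]=9, sum[0..2]=11, sum[0..3]=16, sum[0..4]=21, sum[0..5]=29 -> [5, 9, 11, 16, 21, 29]
Stage 3 (CLIP -11 18): clip(5,-11,18)=5, clip(9,-11,18)=9, clip(11,-11,18)=11, clip(16,-11,18)=16, clip(21,-11,18)=18, clip(29,-11,18)=18 -> [5, 9, 11, 16, 18, 18]
Stage 4 (CLIP -2 15): clip(5,-2,15)=5, clip(9,-2,15)=9, clip(11,-2,15)=11, clip(16,-2,15)=15, clip(18,-2,15)=15, clip(18,-2,15)=15 -> [5, 9, 11, 15, 15, 15]
Stage 5 (AMPLIFY -2): 5*-2=-10, 9*-2=-18, 11*-2=-22, 15*-2=-30, 15*-2=-30, 15*-2=-30 -> [-10, -18, -22, -30, -30, -30]
Stage 6 (ABS): |-10|=10, |-18|=18, |-22|=22, |-30|=30, |-30|=30, |-30|=30 -> [10, 18, 22, 30, 30, 30]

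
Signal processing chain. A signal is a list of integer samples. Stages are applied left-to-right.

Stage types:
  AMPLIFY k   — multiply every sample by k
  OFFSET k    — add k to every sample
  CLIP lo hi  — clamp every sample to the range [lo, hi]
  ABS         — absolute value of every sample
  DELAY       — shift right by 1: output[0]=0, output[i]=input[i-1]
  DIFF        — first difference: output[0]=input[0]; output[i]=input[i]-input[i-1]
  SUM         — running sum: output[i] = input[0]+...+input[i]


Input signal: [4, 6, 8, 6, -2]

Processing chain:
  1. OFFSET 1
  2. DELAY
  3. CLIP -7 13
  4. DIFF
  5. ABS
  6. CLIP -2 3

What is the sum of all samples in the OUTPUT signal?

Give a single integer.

Input: [4, 6, 8, 6, -2]
Stage 1 (OFFSET 1): 4+1=5, 6+1=7, 8+1=9, 6+1=7, -2+1=-1 -> [5, 7, 9, 7, -1]
Stage 2 (DELAY): [0, 5, 7, 9, 7] = [0, 5, 7, 9, 7] -> [0, 5, 7, 9, 7]
Stage 3 (CLIP -7 13): clip(0,-7,13)=0, clip(5,-7,13)=5, clip(7,-7,13)=7, clip(9,-7,13)=9, clip(7,-7,13)=7 -> [0, 5, 7, 9, 7]
Stage 4 (DIFF): s[0]=0, 5-0=5, 7-5=2, 9-7=2, 7-9=-2 -> [0, 5, 2, 2, -2]
Stage 5 (ABS): |0|=0, |5|=5, |2|=2, |2|=2, |-2|=2 -> [0, 5, 2, 2, 2]
Stage 6 (CLIP -2 3): clip(0,-2,3)=0, clip(5,-2,3)=3, clip(2,-2,3)=2, clip(2,-2,3)=2, clip(2,-2,3)=2 -> [0, 3, 2, 2, 2]
Output sum: 9

Answer: 9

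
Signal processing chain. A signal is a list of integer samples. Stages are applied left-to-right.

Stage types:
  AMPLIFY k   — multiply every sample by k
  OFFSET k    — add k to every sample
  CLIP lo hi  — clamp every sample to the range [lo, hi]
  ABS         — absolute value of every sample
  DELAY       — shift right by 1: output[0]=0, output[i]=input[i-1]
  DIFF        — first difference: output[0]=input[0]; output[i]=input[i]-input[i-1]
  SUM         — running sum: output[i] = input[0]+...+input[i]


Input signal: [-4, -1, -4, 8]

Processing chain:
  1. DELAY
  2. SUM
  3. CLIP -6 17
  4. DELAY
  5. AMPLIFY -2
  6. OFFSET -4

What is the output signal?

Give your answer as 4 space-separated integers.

Input: [-4, -1, -4, 8]
Stage 1 (DELAY): [0, -4, -1, -4] = [0, -4, -1, -4] -> [0, -4, -1, -4]
Stage 2 (SUM): sum[0..0]=0, sum[0..1]=-4, sum[0..2]=-5, sum[0..3]=-9 -> [0, -4, -5, -9]
Stage 3 (CLIP -6 17): clip(0,-6,17)=0, clip(-4,-6,17)=-4, clip(-5,-6,17)=-5, clip(-9,-6,17)=-6 -> [0, -4, -5, -6]
Stage 4 (DELAY): [0, 0, -4, -5] = [0, 0, -4, -5] -> [0, 0, -4, -5]
Stage 5 (AMPLIFY -2): 0*-2=0, 0*-2=0, -4*-2=8, -5*-2=10 -> [0, 0, 8, 10]
Stage 6 (OFFSET -4): 0+-4=-4, 0+-4=-4, 8+-4=4, 10+-4=6 -> [-4, -4, 4, 6]

Answer: -4 -4 4 6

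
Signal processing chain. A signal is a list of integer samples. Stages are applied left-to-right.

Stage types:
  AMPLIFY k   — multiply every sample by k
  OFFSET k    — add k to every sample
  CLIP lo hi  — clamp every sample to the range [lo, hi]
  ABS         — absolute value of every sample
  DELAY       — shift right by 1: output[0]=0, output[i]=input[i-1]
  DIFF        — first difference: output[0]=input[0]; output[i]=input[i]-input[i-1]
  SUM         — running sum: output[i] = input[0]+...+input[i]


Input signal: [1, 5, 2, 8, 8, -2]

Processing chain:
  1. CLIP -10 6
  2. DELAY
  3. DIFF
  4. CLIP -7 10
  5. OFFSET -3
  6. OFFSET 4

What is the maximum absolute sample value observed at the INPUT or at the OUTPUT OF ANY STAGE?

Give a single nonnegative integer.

Answer: 8

Derivation:
Input: [1, 5, 2, 8, 8, -2] (max |s|=8)
Stage 1 (CLIP -10 6): clip(1,-10,6)=1, clip(5,-10,6)=5, clip(2,-10,6)=2, clip(8,-10,6)=6, clip(8,-10,6)=6, clip(-2,-10,6)=-2 -> [1, 5, 2, 6, 6, -2] (max |s|=6)
Stage 2 (DELAY): [0, 1, 5, 2, 6, 6] = [0, 1, 5, 2, 6, 6] -> [0, 1, 5, 2, 6, 6] (max |s|=6)
Stage 3 (DIFF): s[0]=0, 1-0=1, 5-1=4, 2-5=-3, 6-2=4, 6-6=0 -> [0, 1, 4, -3, 4, 0] (max |s|=4)
Stage 4 (CLIP -7 10): clip(0,-7,10)=0, clip(1,-7,10)=1, clip(4,-7,10)=4, clip(-3,-7,10)=-3, clip(4,-7,10)=4, clip(0,-7,10)=0 -> [0, 1, 4, -3, 4, 0] (max |s|=4)
Stage 5 (OFFSET -3): 0+-3=-3, 1+-3=-2, 4+-3=1, -3+-3=-6, 4+-3=1, 0+-3=-3 -> [-3, -2, 1, -6, 1, -3] (max |s|=6)
Stage 6 (OFFSET 4): -3+4=1, -2+4=2, 1+4=5, -6+4=-2, 1+4=5, -3+4=1 -> [1, 2, 5, -2, 5, 1] (max |s|=5)
Overall max amplitude: 8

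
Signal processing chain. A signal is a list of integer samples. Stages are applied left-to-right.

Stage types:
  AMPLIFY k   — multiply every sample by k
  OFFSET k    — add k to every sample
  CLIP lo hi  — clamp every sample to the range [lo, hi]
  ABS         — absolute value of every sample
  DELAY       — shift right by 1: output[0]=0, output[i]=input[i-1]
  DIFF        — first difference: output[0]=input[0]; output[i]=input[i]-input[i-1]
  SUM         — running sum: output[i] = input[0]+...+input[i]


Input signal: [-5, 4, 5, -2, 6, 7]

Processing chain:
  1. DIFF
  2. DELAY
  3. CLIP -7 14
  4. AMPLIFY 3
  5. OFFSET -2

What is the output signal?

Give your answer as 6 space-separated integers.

Input: [-5, 4, 5, -2, 6, 7]
Stage 1 (DIFF): s[0]=-5, 4--5=9, 5-4=1, -2-5=-7, 6--2=8, 7-6=1 -> [-5, 9, 1, -7, 8, 1]
Stage 2 (DELAY): [0, -5, 9, 1, -7, 8] = [0, -5, 9, 1, -7, 8] -> [0, -5, 9, 1, -7, 8]
Stage 3 (CLIP -7 14): clip(0,-7,14)=0, clip(-5,-7,14)=-5, clip(9,-7,14)=9, clip(1,-7,14)=1, clip(-7,-7,14)=-7, clip(8,-7,14)=8 -> [0, -5, 9, 1, -7, 8]
Stage 4 (AMPLIFY 3): 0*3=0, -5*3=-15, 9*3=27, 1*3=3, -7*3=-21, 8*3=24 -> [0, -15, 27, 3, -21, 24]
Stage 5 (OFFSET -2): 0+-2=-2, -15+-2=-17, 27+-2=25, 3+-2=1, -21+-2=-23, 24+-2=22 -> [-2, -17, 25, 1, -23, 22]

Answer: -2 -17 25 1 -23 22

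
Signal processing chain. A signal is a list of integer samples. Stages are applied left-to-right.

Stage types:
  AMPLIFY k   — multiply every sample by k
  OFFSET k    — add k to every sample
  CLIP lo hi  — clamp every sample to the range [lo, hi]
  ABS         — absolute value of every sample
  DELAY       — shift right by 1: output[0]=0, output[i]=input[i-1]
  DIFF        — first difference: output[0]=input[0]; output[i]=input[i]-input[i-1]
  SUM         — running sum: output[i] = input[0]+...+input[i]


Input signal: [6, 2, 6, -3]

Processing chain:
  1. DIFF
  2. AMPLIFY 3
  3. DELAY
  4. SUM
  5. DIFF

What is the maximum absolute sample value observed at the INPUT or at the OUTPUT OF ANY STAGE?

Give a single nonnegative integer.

Input: [6, 2, 6, -3] (max |s|=6)
Stage 1 (DIFF): s[0]=6, 2-6=-4, 6-2=4, -3-6=-9 -> [6, -4, 4, -9] (max |s|=9)
Stage 2 (AMPLIFY 3): 6*3=18, -4*3=-12, 4*3=12, -9*3=-27 -> [18, -12, 12, -27] (max |s|=27)
Stage 3 (DELAY): [0, 18, -12, 12] = [0, 18, -12, 12] -> [0, 18, -12, 12] (max |s|=18)
Stage 4 (SUM): sum[0..0]=0, sum[0..1]=18, sum[0..2]=6, sum[0..3]=18 -> [0, 18, 6, 18] (max |s|=18)
Stage 5 (DIFF): s[0]=0, 18-0=18, 6-18=-12, 18-6=12 -> [0, 18, -12, 12] (max |s|=18)
Overall max amplitude: 27

Answer: 27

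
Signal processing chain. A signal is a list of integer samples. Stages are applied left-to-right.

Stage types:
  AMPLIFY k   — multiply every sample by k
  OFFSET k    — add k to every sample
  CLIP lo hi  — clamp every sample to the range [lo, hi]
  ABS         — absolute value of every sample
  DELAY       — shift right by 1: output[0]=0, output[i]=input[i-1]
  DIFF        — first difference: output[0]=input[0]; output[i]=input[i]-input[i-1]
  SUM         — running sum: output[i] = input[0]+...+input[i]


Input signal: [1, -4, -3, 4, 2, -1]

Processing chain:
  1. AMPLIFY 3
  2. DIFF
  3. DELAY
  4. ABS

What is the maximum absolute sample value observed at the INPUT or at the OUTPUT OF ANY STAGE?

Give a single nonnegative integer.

Answer: 21

Derivation:
Input: [1, -4, -3, 4, 2, -1] (max |s|=4)
Stage 1 (AMPLIFY 3): 1*3=3, -4*3=-12, -3*3=-9, 4*3=12, 2*3=6, -1*3=-3 -> [3, -12, -9, 12, 6, -3] (max |s|=12)
Stage 2 (DIFF): s[0]=3, -12-3=-15, -9--12=3, 12--9=21, 6-12=-6, -3-6=-9 -> [3, -15, 3, 21, -6, -9] (max |s|=21)
Stage 3 (DELAY): [0, 3, -15, 3, 21, -6] = [0, 3, -15, 3, 21, -6] -> [0, 3, -15, 3, 21, -6] (max |s|=21)
Stage 4 (ABS): |0|=0, |3|=3, |-15|=15, |3|=3, |21|=21, |-6|=6 -> [0, 3, 15, 3, 21, 6] (max |s|=21)
Overall max amplitude: 21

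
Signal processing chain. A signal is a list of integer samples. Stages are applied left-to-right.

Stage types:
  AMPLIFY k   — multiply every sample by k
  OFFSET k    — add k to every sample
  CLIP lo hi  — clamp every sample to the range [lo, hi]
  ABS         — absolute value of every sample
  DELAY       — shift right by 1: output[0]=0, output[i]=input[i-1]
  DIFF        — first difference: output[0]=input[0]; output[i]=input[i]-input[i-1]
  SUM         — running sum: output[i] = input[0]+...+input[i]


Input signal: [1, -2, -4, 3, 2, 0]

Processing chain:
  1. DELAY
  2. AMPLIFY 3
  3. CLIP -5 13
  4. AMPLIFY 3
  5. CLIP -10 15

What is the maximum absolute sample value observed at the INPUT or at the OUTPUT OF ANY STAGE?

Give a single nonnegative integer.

Answer: 27

Derivation:
Input: [1, -2, -4, 3, 2, 0] (max |s|=4)
Stage 1 (DELAY): [0, 1, -2, -4, 3, 2] = [0, 1, -2, -4, 3, 2] -> [0, 1, -2, -4, 3, 2] (max |s|=4)
Stage 2 (AMPLIFY 3): 0*3=0, 1*3=3, -2*3=-6, -4*3=-12, 3*3=9, 2*3=6 -> [0, 3, -6, -12, 9, 6] (max |s|=12)
Stage 3 (CLIP -5 13): clip(0,-5,13)=0, clip(3,-5,13)=3, clip(-6,-5,13)=-5, clip(-12,-5,13)=-5, clip(9,-5,13)=9, clip(6,-5,13)=6 -> [0, 3, -5, -5, 9, 6] (max |s|=9)
Stage 4 (AMPLIFY 3): 0*3=0, 3*3=9, -5*3=-15, -5*3=-15, 9*3=27, 6*3=18 -> [0, 9, -15, -15, 27, 18] (max |s|=27)
Stage 5 (CLIP -10 15): clip(0,-10,15)=0, clip(9,-10,15)=9, clip(-15,-10,15)=-10, clip(-15,-10,15)=-10, clip(27,-10,15)=15, clip(18,-10,15)=15 -> [0, 9, -10, -10, 15, 15] (max |s|=15)
Overall max amplitude: 27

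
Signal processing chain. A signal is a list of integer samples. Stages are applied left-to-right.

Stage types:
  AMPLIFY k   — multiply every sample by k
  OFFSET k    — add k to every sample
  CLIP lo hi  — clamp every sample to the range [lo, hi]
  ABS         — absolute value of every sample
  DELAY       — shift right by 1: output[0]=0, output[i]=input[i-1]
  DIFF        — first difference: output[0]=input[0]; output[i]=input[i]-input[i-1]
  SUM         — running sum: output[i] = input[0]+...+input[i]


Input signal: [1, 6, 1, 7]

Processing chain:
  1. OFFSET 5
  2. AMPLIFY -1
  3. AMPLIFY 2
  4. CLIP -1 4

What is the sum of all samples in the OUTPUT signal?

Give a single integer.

Answer: -4

Derivation:
Input: [1, 6, 1, 7]
Stage 1 (OFFSET 5): 1+5=6, 6+5=11, 1+5=6, 7+5=12 -> [6, 11, 6, 12]
Stage 2 (AMPLIFY -1): 6*-1=-6, 11*-1=-11, 6*-1=-6, 12*-1=-12 -> [-6, -11, -6, -12]
Stage 3 (AMPLIFY 2): -6*2=-12, -11*2=-22, -6*2=-12, -12*2=-24 -> [-12, -22, -12, -24]
Stage 4 (CLIP -1 4): clip(-12,-1,4)=-1, clip(-22,-1,4)=-1, clip(-12,-1,4)=-1, clip(-24,-1,4)=-1 -> [-1, -1, -1, -1]
Output sum: -4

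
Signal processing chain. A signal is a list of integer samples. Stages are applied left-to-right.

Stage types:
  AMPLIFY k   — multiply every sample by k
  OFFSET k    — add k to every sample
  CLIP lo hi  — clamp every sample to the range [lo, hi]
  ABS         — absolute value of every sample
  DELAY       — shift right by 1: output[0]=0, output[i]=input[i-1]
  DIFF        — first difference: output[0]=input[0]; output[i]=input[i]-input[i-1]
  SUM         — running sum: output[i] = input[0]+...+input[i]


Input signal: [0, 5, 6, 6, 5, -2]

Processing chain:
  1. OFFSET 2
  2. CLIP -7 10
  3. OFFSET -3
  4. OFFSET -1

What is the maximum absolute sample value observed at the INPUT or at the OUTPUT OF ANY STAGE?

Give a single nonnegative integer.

Answer: 8

Derivation:
Input: [0, 5, 6, 6, 5, -2] (max |s|=6)
Stage 1 (OFFSET 2): 0+2=2, 5+2=7, 6+2=8, 6+2=8, 5+2=7, -2+2=0 -> [2, 7, 8, 8, 7, 0] (max |s|=8)
Stage 2 (CLIP -7 10): clip(2,-7,10)=2, clip(7,-7,10)=7, clip(8,-7,10)=8, clip(8,-7,10)=8, clip(7,-7,10)=7, clip(0,-7,10)=0 -> [2, 7, 8, 8, 7, 0] (max |s|=8)
Stage 3 (OFFSET -3): 2+-3=-1, 7+-3=4, 8+-3=5, 8+-3=5, 7+-3=4, 0+-3=-3 -> [-1, 4, 5, 5, 4, -3] (max |s|=5)
Stage 4 (OFFSET -1): -1+-1=-2, 4+-1=3, 5+-1=4, 5+-1=4, 4+-1=3, -3+-1=-4 -> [-2, 3, 4, 4, 3, -4] (max |s|=4)
Overall max amplitude: 8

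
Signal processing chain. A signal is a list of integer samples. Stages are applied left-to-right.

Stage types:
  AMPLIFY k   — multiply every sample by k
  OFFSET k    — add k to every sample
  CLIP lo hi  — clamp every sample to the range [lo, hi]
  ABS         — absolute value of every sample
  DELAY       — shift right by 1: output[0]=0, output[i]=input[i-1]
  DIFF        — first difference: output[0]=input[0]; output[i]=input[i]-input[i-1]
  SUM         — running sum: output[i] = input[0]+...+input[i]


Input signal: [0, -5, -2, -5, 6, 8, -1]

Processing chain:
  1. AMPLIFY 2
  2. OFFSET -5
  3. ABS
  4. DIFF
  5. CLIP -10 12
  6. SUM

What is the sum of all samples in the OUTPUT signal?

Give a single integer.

Answer: 69

Derivation:
Input: [0, -5, -2, -5, 6, 8, -1]
Stage 1 (AMPLIFY 2): 0*2=0, -5*2=-10, -2*2=-4, -5*2=-10, 6*2=12, 8*2=16, -1*2=-2 -> [0, -10, -4, -10, 12, 16, -2]
Stage 2 (OFFSET -5): 0+-5=-5, -10+-5=-15, -4+-5=-9, -10+-5=-15, 12+-5=7, 16+-5=11, -2+-5=-7 -> [-5, -15, -9, -15, 7, 11, -7]
Stage 3 (ABS): |-5|=5, |-15|=15, |-9|=9, |-15|=15, |7|=7, |11|=11, |-7|=7 -> [5, 15, 9, 15, 7, 11, 7]
Stage 4 (DIFF): s[0]=5, 15-5=10, 9-15=-6, 15-9=6, 7-15=-8, 11-7=4, 7-11=-4 -> [5, 10, -6, 6, -8, 4, -4]
Stage 5 (CLIP -10 12): clip(5,-10,12)=5, clip(10,-10,12)=10, clip(-6,-10,12)=-6, clip(6,-10,12)=6, clip(-8,-10,12)=-8, clip(4,-10,12)=4, clip(-4,-10,12)=-4 -> [5, 10, -6, 6, -8, 4, -4]
Stage 6 (SUM): sum[0..0]=5, sum[0..1]=15, sum[0..2]=9, sum[0..3]=15, sum[0..4]=7, sum[0..5]=11, sum[0..6]=7 -> [5, 15, 9, 15, 7, 11, 7]
Output sum: 69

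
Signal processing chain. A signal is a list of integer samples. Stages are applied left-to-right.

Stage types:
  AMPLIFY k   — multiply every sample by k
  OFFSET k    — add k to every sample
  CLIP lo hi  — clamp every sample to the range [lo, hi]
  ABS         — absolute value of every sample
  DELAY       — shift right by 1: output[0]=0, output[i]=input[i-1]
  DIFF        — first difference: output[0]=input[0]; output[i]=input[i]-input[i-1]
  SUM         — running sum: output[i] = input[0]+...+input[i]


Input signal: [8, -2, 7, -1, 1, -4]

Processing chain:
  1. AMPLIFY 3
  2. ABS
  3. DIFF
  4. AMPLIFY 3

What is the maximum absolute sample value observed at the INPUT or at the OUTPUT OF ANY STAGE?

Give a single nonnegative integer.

Answer: 72

Derivation:
Input: [8, -2, 7, -1, 1, -4] (max |s|=8)
Stage 1 (AMPLIFY 3): 8*3=24, -2*3=-6, 7*3=21, -1*3=-3, 1*3=3, -4*3=-12 -> [24, -6, 21, -3, 3, -12] (max |s|=24)
Stage 2 (ABS): |24|=24, |-6|=6, |21|=21, |-3|=3, |3|=3, |-12|=12 -> [24, 6, 21, 3, 3, 12] (max |s|=24)
Stage 3 (DIFF): s[0]=24, 6-24=-18, 21-6=15, 3-21=-18, 3-3=0, 12-3=9 -> [24, -18, 15, -18, 0, 9] (max |s|=24)
Stage 4 (AMPLIFY 3): 24*3=72, -18*3=-54, 15*3=45, -18*3=-54, 0*3=0, 9*3=27 -> [72, -54, 45, -54, 0, 27] (max |s|=72)
Overall max amplitude: 72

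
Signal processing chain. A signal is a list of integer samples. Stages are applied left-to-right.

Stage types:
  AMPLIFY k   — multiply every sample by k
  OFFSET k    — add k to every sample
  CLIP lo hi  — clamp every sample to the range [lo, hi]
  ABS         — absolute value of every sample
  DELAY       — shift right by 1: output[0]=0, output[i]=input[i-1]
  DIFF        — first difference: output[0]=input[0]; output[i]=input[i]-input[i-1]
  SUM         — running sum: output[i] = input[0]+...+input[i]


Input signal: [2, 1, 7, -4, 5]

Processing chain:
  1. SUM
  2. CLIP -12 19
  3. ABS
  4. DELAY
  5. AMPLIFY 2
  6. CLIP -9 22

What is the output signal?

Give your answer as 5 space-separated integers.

Answer: 0 4 6 20 12

Derivation:
Input: [2, 1, 7, -4, 5]
Stage 1 (SUM): sum[0..0]=2, sum[0..1]=3, sum[0..2]=10, sum[0..3]=6, sum[0..4]=11 -> [2, 3, 10, 6, 11]
Stage 2 (CLIP -12 19): clip(2,-12,19)=2, clip(3,-12,19)=3, clip(10,-12,19)=10, clip(6,-12,19)=6, clip(11,-12,19)=11 -> [2, 3, 10, 6, 11]
Stage 3 (ABS): |2|=2, |3|=3, |10|=10, |6|=6, |11|=11 -> [2, 3, 10, 6, 11]
Stage 4 (DELAY): [0, 2, 3, 10, 6] = [0, 2, 3, 10, 6] -> [0, 2, 3, 10, 6]
Stage 5 (AMPLIFY 2): 0*2=0, 2*2=4, 3*2=6, 10*2=20, 6*2=12 -> [0, 4, 6, 20, 12]
Stage 6 (CLIP -9 22): clip(0,-9,22)=0, clip(4,-9,22)=4, clip(6,-9,22)=6, clip(20,-9,22)=20, clip(12,-9,22)=12 -> [0, 4, 6, 20, 12]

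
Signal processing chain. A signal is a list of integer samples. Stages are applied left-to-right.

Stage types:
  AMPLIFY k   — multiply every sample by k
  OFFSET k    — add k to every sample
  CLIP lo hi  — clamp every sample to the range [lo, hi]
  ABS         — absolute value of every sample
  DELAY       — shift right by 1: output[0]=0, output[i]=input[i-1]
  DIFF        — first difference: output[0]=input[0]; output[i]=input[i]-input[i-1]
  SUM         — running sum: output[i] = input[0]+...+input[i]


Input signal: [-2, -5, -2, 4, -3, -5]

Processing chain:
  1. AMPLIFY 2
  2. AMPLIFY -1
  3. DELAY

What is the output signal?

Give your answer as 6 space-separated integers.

Input: [-2, -5, -2, 4, -3, -5]
Stage 1 (AMPLIFY 2): -2*2=-4, -5*2=-10, -2*2=-4, 4*2=8, -3*2=-6, -5*2=-10 -> [-4, -10, -4, 8, -6, -10]
Stage 2 (AMPLIFY -1): -4*-1=4, -10*-1=10, -4*-1=4, 8*-1=-8, -6*-1=6, -10*-1=10 -> [4, 10, 4, -8, 6, 10]
Stage 3 (DELAY): [0, 4, 10, 4, -8, 6] = [0, 4, 10, 4, -8, 6] -> [0, 4, 10, 4, -8, 6]

Answer: 0 4 10 4 -8 6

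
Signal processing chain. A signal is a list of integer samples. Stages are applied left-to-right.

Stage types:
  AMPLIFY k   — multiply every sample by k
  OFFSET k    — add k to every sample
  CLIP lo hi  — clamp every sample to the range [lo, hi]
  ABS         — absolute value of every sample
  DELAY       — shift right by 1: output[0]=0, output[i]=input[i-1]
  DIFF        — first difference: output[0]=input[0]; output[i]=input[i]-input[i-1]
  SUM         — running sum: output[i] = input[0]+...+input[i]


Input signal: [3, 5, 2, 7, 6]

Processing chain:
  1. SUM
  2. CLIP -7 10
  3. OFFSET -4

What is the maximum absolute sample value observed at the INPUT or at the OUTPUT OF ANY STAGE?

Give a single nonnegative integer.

Answer: 23

Derivation:
Input: [3, 5, 2, 7, 6] (max |s|=7)
Stage 1 (SUM): sum[0..0]=3, sum[0..1]=8, sum[0..2]=10, sum[0..3]=17, sum[0..4]=23 -> [3, 8, 10, 17, 23] (max |s|=23)
Stage 2 (CLIP -7 10): clip(3,-7,10)=3, clip(8,-7,10)=8, clip(10,-7,10)=10, clip(17,-7,10)=10, clip(23,-7,10)=10 -> [3, 8, 10, 10, 10] (max |s|=10)
Stage 3 (OFFSET -4): 3+-4=-1, 8+-4=4, 10+-4=6, 10+-4=6, 10+-4=6 -> [-1, 4, 6, 6, 6] (max |s|=6)
Overall max amplitude: 23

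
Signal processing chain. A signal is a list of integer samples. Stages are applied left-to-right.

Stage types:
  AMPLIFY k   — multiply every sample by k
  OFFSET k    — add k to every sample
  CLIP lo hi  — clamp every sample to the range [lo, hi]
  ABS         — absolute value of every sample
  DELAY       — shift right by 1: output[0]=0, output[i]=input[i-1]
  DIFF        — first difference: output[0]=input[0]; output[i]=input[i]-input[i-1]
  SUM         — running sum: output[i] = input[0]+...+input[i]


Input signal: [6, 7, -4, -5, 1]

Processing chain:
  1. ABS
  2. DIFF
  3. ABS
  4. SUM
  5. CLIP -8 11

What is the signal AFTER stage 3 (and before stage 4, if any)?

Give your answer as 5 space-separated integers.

Input: [6, 7, -4, -5, 1]
Stage 1 (ABS): |6|=6, |7|=7, |-4|=4, |-5|=5, |1|=1 -> [6, 7, 4, 5, 1]
Stage 2 (DIFF): s[0]=6, 7-6=1, 4-7=-3, 5-4=1, 1-5=-4 -> [6, 1, -3, 1, -4]
Stage 3 (ABS): |6|=6, |1|=1, |-3|=3, |1|=1, |-4|=4 -> [6, 1, 3, 1, 4]

Answer: 6 1 3 1 4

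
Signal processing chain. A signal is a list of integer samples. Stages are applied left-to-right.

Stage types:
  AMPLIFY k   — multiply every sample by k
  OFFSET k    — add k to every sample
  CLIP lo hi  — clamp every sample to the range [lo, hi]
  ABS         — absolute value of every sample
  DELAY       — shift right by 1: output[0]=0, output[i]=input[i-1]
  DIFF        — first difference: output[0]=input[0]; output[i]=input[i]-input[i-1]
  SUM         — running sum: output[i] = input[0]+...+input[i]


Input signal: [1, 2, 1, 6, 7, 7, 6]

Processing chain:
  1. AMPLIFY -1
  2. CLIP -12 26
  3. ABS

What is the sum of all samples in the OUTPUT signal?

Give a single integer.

Input: [1, 2, 1, 6, 7, 7, 6]
Stage 1 (AMPLIFY -1): 1*-1=-1, 2*-1=-2, 1*-1=-1, 6*-1=-6, 7*-1=-7, 7*-1=-7, 6*-1=-6 -> [-1, -2, -1, -6, -7, -7, -6]
Stage 2 (CLIP -12 26): clip(-1,-12,26)=-1, clip(-2,-12,26)=-2, clip(-1,-12,26)=-1, clip(-6,-12,26)=-6, clip(-7,-12,26)=-7, clip(-7,-12,26)=-7, clip(-6,-12,26)=-6 -> [-1, -2, -1, -6, -7, -7, -6]
Stage 3 (ABS): |-1|=1, |-2|=2, |-1|=1, |-6|=6, |-7|=7, |-7|=7, |-6|=6 -> [1, 2, 1, 6, 7, 7, 6]
Output sum: 30

Answer: 30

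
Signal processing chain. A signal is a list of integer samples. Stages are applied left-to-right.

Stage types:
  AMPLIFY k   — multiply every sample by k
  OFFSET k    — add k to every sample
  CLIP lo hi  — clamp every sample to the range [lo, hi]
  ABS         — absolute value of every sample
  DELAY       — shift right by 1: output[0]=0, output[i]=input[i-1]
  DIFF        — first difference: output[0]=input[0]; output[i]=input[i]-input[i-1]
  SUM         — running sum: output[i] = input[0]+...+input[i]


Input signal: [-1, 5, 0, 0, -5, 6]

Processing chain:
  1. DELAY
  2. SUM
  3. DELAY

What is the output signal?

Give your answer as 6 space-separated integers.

Answer: 0 0 -1 4 4 4

Derivation:
Input: [-1, 5, 0, 0, -5, 6]
Stage 1 (DELAY): [0, -1, 5, 0, 0, -5] = [0, -1, 5, 0, 0, -5] -> [0, -1, 5, 0, 0, -5]
Stage 2 (SUM): sum[0..0]=0, sum[0..1]=-1, sum[0..2]=4, sum[0..3]=4, sum[0..4]=4, sum[0..5]=-1 -> [0, -1, 4, 4, 4, -1]
Stage 3 (DELAY): [0, 0, -1, 4, 4, 4] = [0, 0, -1, 4, 4, 4] -> [0, 0, -1, 4, 4, 4]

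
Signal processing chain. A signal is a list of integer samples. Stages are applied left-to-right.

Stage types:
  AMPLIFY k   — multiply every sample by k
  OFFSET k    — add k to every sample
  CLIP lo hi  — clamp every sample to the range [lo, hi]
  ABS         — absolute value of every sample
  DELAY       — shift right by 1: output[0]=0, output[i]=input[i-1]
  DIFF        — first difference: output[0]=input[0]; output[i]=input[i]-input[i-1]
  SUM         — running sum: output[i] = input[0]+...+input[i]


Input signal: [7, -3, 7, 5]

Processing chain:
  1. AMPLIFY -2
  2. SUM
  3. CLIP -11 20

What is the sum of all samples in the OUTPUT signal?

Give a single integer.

Answer: -41

Derivation:
Input: [7, -3, 7, 5]
Stage 1 (AMPLIFY -2): 7*-2=-14, -3*-2=6, 7*-2=-14, 5*-2=-10 -> [-14, 6, -14, -10]
Stage 2 (SUM): sum[0..0]=-14, sum[0..1]=-8, sum[0..2]=-22, sum[0..3]=-32 -> [-14, -8, -22, -32]
Stage 3 (CLIP -11 20): clip(-14,-11,20)=-11, clip(-8,-11,20)=-8, clip(-22,-11,20)=-11, clip(-32,-11,20)=-11 -> [-11, -8, -11, -11]
Output sum: -41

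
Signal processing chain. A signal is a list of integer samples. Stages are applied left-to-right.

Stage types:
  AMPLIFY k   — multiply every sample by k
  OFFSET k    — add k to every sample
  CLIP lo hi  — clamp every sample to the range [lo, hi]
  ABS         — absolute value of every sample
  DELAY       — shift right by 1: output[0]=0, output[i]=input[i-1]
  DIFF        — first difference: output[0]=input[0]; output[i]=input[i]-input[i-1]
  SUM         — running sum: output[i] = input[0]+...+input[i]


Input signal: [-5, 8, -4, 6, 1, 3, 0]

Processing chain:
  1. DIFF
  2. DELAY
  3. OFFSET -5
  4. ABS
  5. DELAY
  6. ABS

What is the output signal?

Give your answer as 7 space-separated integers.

Input: [-5, 8, -4, 6, 1, 3, 0]
Stage 1 (DIFF): s[0]=-5, 8--5=13, -4-8=-12, 6--4=10, 1-6=-5, 3-1=2, 0-3=-3 -> [-5, 13, -12, 10, -5, 2, -3]
Stage 2 (DELAY): [0, -5, 13, -12, 10, -5, 2] = [0, -5, 13, -12, 10, -5, 2] -> [0, -5, 13, -12, 10, -5, 2]
Stage 3 (OFFSET -5): 0+-5=-5, -5+-5=-10, 13+-5=8, -12+-5=-17, 10+-5=5, -5+-5=-10, 2+-5=-3 -> [-5, -10, 8, -17, 5, -10, -3]
Stage 4 (ABS): |-5|=5, |-10|=10, |8|=8, |-17|=17, |5|=5, |-10|=10, |-3|=3 -> [5, 10, 8, 17, 5, 10, 3]
Stage 5 (DELAY): [0, 5, 10, 8, 17, 5, 10] = [0, 5, 10, 8, 17, 5, 10] -> [0, 5, 10, 8, 17, 5, 10]
Stage 6 (ABS): |0|=0, |5|=5, |10|=10, |8|=8, |17|=17, |5|=5, |10|=10 -> [0, 5, 10, 8, 17, 5, 10]

Answer: 0 5 10 8 17 5 10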